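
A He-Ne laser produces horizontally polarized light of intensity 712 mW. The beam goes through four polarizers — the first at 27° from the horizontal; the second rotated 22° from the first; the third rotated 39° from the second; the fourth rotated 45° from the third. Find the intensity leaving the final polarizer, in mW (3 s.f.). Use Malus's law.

By Malus's law, I₁ = 712 mW · cos²(27°) = 565.3 mW.
I₂ = I₁ · cos²(22°) = 565.3 · 0.8597 = 485.9 mW.
I₃ = I₂ · cos²(39°) = 485.9 · 0.604 = 293.5 mW.
I₄ = I₃ · cos²(45°) = 293.5 · 0.5 = 146.7 mW.

I ≈ 147 mW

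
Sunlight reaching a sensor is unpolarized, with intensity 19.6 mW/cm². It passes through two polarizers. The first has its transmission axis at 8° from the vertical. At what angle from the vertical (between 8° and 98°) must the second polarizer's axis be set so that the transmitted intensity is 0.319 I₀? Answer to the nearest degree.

θ ≈ 45°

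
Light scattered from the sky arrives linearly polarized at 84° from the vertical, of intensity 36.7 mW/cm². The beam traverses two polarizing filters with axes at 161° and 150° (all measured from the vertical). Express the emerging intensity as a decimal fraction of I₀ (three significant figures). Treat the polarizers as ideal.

I/I₀ ≈ 0.0488

I₁ = 36.7 mW/cm² · cos²(77°) = 1.857 mW/cm².
I₂ = I₁ · cos²(11°) = 1.857 · 0.9636 = 1.79 mW/cm².
Transmitted fraction = 0.04876.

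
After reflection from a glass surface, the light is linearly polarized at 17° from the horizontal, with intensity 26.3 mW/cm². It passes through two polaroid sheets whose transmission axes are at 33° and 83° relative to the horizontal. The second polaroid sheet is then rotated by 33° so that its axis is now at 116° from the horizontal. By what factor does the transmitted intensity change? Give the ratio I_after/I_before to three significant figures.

Before rotation:
I₁ = I₀ cos²(33° − 17°) = I₀ cos²(16°) = 0.924 I₀.
I₂ = I₁ cos²(83° − 33°) = 0.924 I₀ · cos²(50°) = 0.3818 I₀.
After rotation:
I₁ = I₀ cos²(33° − 17°) = I₀ cos²(16°) = 0.924 I₀.
I₂ = I₁ cos²(116° − 33°) = 0.924 I₀ · cos²(83°) = 0.01372 I₀.
Ratio = 0.01372 / 0.3818 = 0.03595.

I_new/I_old ≈ 0.0359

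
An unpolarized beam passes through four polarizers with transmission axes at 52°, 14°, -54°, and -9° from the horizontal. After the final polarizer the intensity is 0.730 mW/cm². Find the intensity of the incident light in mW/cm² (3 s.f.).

Unpolarized light through the first polarizer → I₁ = ½ I₀, now polarized at 52°.
I₂ = I₁ cos²(14° − 52°) = 0.5 I₀ · cos²(38°) = 0.3105 I₀.
I₃ = I₂ cos²(-54° − 14°) = 0.3105 I₀ · cos²(68°) = 0.04357 I₀.
I₄ = I₃ cos²(-9° + 54°) = 0.04357 I₀ · cos²(45°) = 0.02178 I₀.
So 0.730 mW/cm² = 0.02178 I₀, giving I₀ = 0.730/0.02178 = 33.51 mW/cm².

I₀ ≈ 33.5 mW/cm²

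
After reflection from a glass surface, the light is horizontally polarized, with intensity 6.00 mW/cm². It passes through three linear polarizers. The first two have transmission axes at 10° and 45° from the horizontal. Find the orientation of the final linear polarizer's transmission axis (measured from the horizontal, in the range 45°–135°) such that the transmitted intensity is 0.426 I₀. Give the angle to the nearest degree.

By Malus's law, I₁ = I₀ cos²(10° − 0°) = I₀ cos²(10°) = 0.9698 I₀.
I₂ = I₁ cos²(45° − 10°) = 0.9698 I₀ · cos²(35°) = 0.6508 I₀.
Need I₃/I₀ = 0.426, so cos²(θ − 45°) = 0.426 / 0.6508 = 0.6546.
θ − 45° = arccos(√0.6546) = 36.0°, giving θ ≈ 45 + 36.0 = 81.0°.

θ ≈ 81°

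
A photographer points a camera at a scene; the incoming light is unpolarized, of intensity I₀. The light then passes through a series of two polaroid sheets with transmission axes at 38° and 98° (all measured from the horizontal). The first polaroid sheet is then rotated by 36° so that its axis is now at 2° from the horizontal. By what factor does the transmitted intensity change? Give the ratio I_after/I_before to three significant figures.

I_new/I_old ≈ 0.0437

Before rotation:
Unpolarized light through the first polarizer → I₁ = ½ I₀, now polarized at 38°.
I₂ = I₁ cos²(98° − 38°) = 0.5 I₀ · cos²(60°) = 0.125 I₀.
After rotation:
Unpolarized light through the first polarizer → I₁ = ½ I₀, now polarized at 2°.
Angle between axes 1 and 2: 84°. I₂ = 0.5 I₀ · cos²(84°) = 0.005463 I₀.
Ratio = 0.005463 / 0.125 = 0.0437.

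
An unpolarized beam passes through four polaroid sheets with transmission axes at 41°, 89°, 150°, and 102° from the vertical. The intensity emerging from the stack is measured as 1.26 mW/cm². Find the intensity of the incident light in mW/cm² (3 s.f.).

I₀ ≈ 53.5 mW/cm²

Unpolarized light through the first polarizer → I₁ = ½ I₀, now polarized at 41°.
I₂ = I₁ cos²(89° − 41°) = 0.5 I₀ · cos²(48°) = 0.2239 I₀.
I₃ = I₂ cos²(150° − 89°) = 0.2239 I₀ · cos²(61°) = 0.05262 I₀.
I₄ = I₃ cos²(102° − 150°) = 0.05262 I₀ · cos²(48°) = 0.02356 I₀.
So 1.26 mW/cm² = 0.02356 I₀, giving I₀ = 1.26/0.02356 = 53.48 mW/cm².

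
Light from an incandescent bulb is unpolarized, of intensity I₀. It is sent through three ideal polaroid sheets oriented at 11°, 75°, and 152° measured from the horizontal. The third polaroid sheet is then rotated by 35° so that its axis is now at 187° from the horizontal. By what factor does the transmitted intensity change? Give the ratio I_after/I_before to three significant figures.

I_new/I_old ≈ 2.77

Before rotation:
Unpolarized light through the first polarizer → I₁ = ½ I₀, now polarized at 11°.
I₂ = I₁ cos²(75° − 11°) = 0.5 I₀ · cos²(64°) = 0.09608 I₀.
I₃ = I₂ cos²(152° − 75°) = 0.09608 I₀ · cos²(77°) = 0.004862 I₀.
After rotation:
Unpolarized light through the first polarizer → I₁ = ½ I₀, now polarized at 11°.
I₂ = I₁ cos²(75° − 11°) = 0.5 I₀ · cos²(64°) = 0.09608 I₀.
Angle between axes 2 and 3: 68°. I₃ = 0.09608 I₀ · cos²(68°) = 0.01348 I₀.
Ratio = 0.01348 / 0.004862 = 2.773.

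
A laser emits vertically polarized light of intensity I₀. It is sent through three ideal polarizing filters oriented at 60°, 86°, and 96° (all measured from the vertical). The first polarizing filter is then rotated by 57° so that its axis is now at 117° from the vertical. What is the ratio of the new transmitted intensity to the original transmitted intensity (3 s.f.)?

Before rotation:
By Malus's law, I₁ = I₀ cos²(60° − 0°) = I₀ cos²(60°) = 0.25 I₀.
I₂ = I₁ cos²(86° − 60°) = 0.25 I₀ · cos²(26°) = 0.202 I₀.
I₃ = I₂ cos²(96° − 86°) = 0.202 I₀ · cos²(10°) = 0.1959 I₀.
After rotation:
I₁ = I₀ cos²(117° − 0°) = I₀ cos²(63°) = 0.2061 I₀.
I₂ = I₁ cos²(86° − 117°) = 0.2061 I₀ · cos²(31°) = 0.1514 I₀.
I₃ = I₂ cos²(96° − 86°) = 0.1514 I₀ · cos²(10°) = 0.1469 I₀.
Ratio = 0.1469 / 0.1959 = 0.7498.

I_new/I_old ≈ 0.750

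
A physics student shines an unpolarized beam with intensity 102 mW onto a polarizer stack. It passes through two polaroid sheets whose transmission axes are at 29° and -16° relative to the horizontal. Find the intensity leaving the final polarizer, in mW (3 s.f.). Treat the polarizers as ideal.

Unpolarized light through the first polarizer → I₁ = 102 mW/2 = 51 mW, polarized at 29°.
I₂ = I₁ · cos²(45°) = 51 · 0.5 = 25.5 mW.

I ≈ 25.5 mW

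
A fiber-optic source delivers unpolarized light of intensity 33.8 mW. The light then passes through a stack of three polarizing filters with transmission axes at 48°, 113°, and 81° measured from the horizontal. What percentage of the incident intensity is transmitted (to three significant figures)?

Unpolarized light through the first polarizer → I₁ = 33.8 mW/2 = 16.9 mW, polarized at 48°.
I₂ = I₁ · cos²(65°) = 16.9 · 0.1786 = 3.018 mW.
I₃ = I₂ · cos²(32°) = 3.018 · 0.7192 = 2.171 mW.
That is 6.423% of the incident intensity.

≈ 6.42%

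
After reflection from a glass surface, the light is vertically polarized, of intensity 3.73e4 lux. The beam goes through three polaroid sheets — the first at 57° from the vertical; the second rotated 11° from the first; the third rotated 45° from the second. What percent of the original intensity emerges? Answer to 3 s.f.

I₁ = 3.73e4 lux · cos²(57°) = 1.106e+04 lux.
I₂ = I₁ · cos²(11°) = 1.106e+04 · 0.9636 = 1.066e+04 lux.
I₃ = I₂ · cos²(45°) = 1.066e+04 · 0.5 = 5331 lux.
That is 14.29% of the incident intensity.

≈ 14.3%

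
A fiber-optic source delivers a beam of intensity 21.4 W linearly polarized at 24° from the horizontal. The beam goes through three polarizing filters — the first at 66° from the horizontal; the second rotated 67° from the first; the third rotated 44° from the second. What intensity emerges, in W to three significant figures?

I ≈ 0.934 W

I₁ = 21.4 W · cos²(42°) = 11.82 W.
I₂ = I₁ · cos²(67°) = 11.82 · 0.1527 = 1.804 W.
I₃ = I₂ · cos²(44°) = 1.804 · 0.5174 = 0.9337 W.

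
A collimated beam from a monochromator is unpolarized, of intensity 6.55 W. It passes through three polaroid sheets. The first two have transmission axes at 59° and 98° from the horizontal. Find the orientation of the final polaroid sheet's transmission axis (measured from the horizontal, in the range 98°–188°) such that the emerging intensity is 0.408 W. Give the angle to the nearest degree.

θ ≈ 161°

Unpolarized light through the first polarizer → I₁ = ½ I₀, now polarized at 59°.
I₂ = I₁ cos²(98° − 59°) = 0.5 I₀ · cos²(39°) = 0.302 I₀.
Target fraction: 0.408 / 6.55 W = 0.06229 of I₀.
Need I₃/I₀ = 0.06229, so cos²(θ − 98°) = 0.06229 / 0.302 = 0.2063.
θ − 98° = arccos(√0.2063) = 63.0°, giving θ ≈ 98 + 63.0 = 161.0°.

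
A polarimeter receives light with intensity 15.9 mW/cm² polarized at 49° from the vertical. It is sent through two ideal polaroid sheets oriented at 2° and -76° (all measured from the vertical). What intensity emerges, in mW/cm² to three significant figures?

I₁ = 15.9 mW/cm² · cos²(47°) = 7.395 mW/cm².
I₂ = I₁ · cos²(78°) = 7.395 · 0.04323 = 0.3197 mW/cm².

I ≈ 0.320 mW/cm²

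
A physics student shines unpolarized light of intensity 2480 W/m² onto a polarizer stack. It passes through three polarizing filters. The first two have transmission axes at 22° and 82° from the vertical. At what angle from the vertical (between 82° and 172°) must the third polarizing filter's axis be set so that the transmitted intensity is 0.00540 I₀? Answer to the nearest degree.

θ ≈ 160°

Unpolarized light through the first polarizer → I₁ = ½ I₀, now polarized at 22°.
I₂ = I₁ cos²(82° − 22°) = 0.5 I₀ · cos²(60°) = 0.125 I₀.
Need I₃/I₀ = 0.0054, so cos²(θ − 82°) = 0.0054 / 0.125 = 0.0432.
θ − 82° = arccos(√0.0432) = 78.0°, giving θ ≈ 82 + 78.0 = 160.0°.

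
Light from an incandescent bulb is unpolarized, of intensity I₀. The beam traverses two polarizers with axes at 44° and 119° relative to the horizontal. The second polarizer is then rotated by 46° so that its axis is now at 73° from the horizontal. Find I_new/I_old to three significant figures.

I_new/I_old ≈ 11.4

Before rotation:
Unpolarized light through the first polarizer → I₁ = ½ I₀, now polarized at 44°.
I₂ = I₁ cos²(119° − 44°) = 0.5 I₀ · cos²(75°) = 0.03349 I₀.
After rotation:
Unpolarized light through the first polarizer → I₁ = ½ I₀, now polarized at 44°.
I₂ = I₁ cos²(73° − 44°) = 0.5 I₀ · cos²(29°) = 0.3825 I₀.
Ratio = 0.3825 / 0.03349 = 11.42.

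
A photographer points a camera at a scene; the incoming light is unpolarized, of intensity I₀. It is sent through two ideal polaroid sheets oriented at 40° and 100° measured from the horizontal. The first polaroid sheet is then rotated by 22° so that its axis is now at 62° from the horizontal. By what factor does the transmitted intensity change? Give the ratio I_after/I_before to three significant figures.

Before rotation:
Unpolarized light through the first polarizer → I₁ = ½ I₀, now polarized at 40°.
I₂ = I₁ cos²(100° − 40°) = 0.5 I₀ · cos²(60°) = 0.125 I₀.
After rotation:
Unpolarized light through the first polarizer → I₁ = ½ I₀, now polarized at 62°.
I₂ = I₁ cos²(100° − 62°) = 0.5 I₀ · cos²(38°) = 0.3105 I₀.
Ratio = 0.3105 / 0.125 = 2.484.

I_new/I_old ≈ 2.48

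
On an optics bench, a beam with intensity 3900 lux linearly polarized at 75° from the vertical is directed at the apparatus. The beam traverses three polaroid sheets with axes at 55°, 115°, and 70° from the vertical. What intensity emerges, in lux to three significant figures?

I ≈ 430 lux

By Malus's law, I₁ = 3900 lux · cos²(20°) = 3444 lux.
I₂ = I₁ · cos²(60°) = 3444 · 0.25 = 860.9 lux.
I₃ = I₂ · cos²(45°) = 860.9 · 0.5 = 430.5 lux.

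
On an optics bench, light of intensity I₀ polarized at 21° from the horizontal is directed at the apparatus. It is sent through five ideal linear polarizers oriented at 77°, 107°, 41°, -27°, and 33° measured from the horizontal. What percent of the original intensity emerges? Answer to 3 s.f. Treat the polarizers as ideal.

≈ 0.136%

By Malus's law, I₁ = I₀ cos²(77° − 21°) = I₀ cos²(56°) = 0.3127 I₀.
I₂ = I₁ cos²(107° − 77°) = 0.3127 I₀ · cos²(30°) = 0.2345 I₀.
I₃ = I₂ cos²(41° − 107°) = 0.2345 I₀ · cos²(66°) = 0.0388 I₀.
I₄ = I₃ cos²(-27° − 41°) = 0.0388 I₀ · cos²(68°) = 0.005445 I₀.
I₅ = I₄ cos²(33° + 27°) = 0.005445 I₀ · cos²(60°) = 0.001361 I₀.
That is 0.1361% of the incident intensity.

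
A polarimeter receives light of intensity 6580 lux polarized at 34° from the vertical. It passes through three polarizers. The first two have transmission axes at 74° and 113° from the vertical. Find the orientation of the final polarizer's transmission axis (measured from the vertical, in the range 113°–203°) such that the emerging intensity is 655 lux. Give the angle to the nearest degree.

θ ≈ 171°

By Malus's law, I₁ = I₀ cos²(74° − 34°) = I₀ cos²(40°) = 0.5868 I₀.
I₂ = I₁ cos²(113° − 74°) = 0.5868 I₀ · cos²(39°) = 0.3544 I₀.
Target fraction: 655 / 6580 lux = 0.09954 of I₀.
Need I₃/I₀ = 0.09954, so cos²(θ − 113°) = 0.09954 / 0.3544 = 0.2809.
θ − 113° = arccos(√0.2809) = 58.0°, giving θ ≈ 113 + 58.0 = 171.0°.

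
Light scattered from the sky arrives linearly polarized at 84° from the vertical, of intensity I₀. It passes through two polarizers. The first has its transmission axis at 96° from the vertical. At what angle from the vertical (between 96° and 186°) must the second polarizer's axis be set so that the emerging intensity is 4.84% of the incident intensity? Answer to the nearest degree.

I₁ = I₀ cos²(96° − 84°) = I₀ cos²(12°) = 0.9568 I₀.
Need I₂/I₀ = 0.0484, so cos²(θ − 96°) = 0.0484 / 0.9568 = 0.05059.
θ − 96° = arccos(√0.05059) = 77.0°, giving θ ≈ 96 + 77.0 = 173.0°.

θ ≈ 173°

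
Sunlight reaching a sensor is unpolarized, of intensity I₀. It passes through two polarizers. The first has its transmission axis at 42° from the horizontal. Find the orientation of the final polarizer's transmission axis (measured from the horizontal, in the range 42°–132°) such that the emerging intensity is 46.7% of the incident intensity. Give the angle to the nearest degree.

Unpolarized light through the first polarizer → I₁ = ½ I₀, now polarized at 42°.
Need I₂/I₀ = 0.467, so cos²(θ − 42°) = 0.467 / 0.5 = 0.934.
θ − 42° = arccos(√0.934) = 14.9°, giving θ ≈ 42 + 14.9 = 56.9°.

θ ≈ 57°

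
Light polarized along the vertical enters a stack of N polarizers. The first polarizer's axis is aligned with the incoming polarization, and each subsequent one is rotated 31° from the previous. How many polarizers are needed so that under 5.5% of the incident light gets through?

N = 11

First polarizer is aligned with the polarization: full transmission.
Each further stage multiplies by cos²(31°) = 0.7347.
After N polarizers: T = 0.7347^(N−1). Require T < 0.055 ⇒ N−1 > ln(0.055)/ln(0.7347) = 9.41, so N−1 ≥ 10 and N = 11.
Check: N=11 gives T = 0.04585 < 0.055; N=10 gives T = 0.0624.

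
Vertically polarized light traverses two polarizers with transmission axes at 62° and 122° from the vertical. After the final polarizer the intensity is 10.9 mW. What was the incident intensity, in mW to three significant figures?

I₀ ≈ 198 mW

I₁ = I₀ cos²(62° − 0°) = I₀ cos²(62°) = 0.2204 I₀.
I₂ = I₁ cos²(122° − 62°) = 0.2204 I₀ · cos²(60°) = 0.0551 I₀.
So 10.9 mW = 0.0551 I₀, giving I₀ = 10.9/0.0551 = 197.8 mW.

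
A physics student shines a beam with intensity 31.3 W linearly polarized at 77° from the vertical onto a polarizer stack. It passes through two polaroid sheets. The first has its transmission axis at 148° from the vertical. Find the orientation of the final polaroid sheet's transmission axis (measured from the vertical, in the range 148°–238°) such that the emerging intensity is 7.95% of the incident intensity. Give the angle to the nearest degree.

By Malus's law, I₁ = I₀ cos²(148° − 77°) = I₀ cos²(71°) = 0.106 I₀.
Need I₂/I₀ = 0.0795, so cos²(θ − 148°) = 0.0795 / 0.106 = 0.75.
θ − 148° = arccos(√0.75) = 30.0°, giving θ ≈ 148 + 30.0 = 178.0°.

θ ≈ 178°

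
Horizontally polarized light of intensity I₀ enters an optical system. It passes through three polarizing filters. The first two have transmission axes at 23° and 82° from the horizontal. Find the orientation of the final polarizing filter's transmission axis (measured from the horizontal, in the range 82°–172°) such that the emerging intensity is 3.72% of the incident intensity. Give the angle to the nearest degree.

θ ≈ 148°

By Malus's law, I₁ = I₀ cos²(23° − 0°) = I₀ cos²(23°) = 0.8473 I₀.
I₂ = I₁ cos²(82° − 23°) = 0.8473 I₀ · cos²(59°) = 0.2248 I₀.
Need I₃/I₀ = 0.0372, so cos²(θ − 82°) = 0.0372 / 0.2248 = 0.1655.
θ − 82° = arccos(√0.1655) = 66.0°, giving θ ≈ 82 + 66.0 = 148.0°.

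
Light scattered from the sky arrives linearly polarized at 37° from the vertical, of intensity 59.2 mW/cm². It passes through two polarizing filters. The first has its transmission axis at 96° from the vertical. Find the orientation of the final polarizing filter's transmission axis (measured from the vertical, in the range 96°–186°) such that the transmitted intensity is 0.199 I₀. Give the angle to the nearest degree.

I₁ = I₀ cos²(96° − 37°) = I₀ cos²(59°) = 0.2653 I₀.
Need I₂/I₀ = 0.199, so cos²(θ − 96°) = 0.199 / 0.2653 = 0.7502.
θ − 96° = arccos(√0.7502) = 30.0°, giving θ ≈ 96 + 30.0 = 126.0°.

θ ≈ 126°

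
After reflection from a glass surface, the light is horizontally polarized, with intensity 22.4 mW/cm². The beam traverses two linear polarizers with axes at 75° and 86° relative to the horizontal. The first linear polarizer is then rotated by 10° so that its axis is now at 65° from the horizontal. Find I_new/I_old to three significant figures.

I_new/I_old ≈ 2.41

Before rotation:
I₁ = I₀ cos²(75° − 0°) = I₀ cos²(75°) = 0.06699 I₀.
I₂ = I₁ cos²(86° − 75°) = 0.06699 I₀ · cos²(11°) = 0.06455 I₀.
After rotation:
I₁ = I₀ cos²(65° − 0°) = I₀ cos²(65°) = 0.1786 I₀.
I₂ = I₁ cos²(86° − 65°) = 0.1786 I₀ · cos²(21°) = 0.1557 I₀.
Ratio = 0.1557 / 0.06455 = 2.412.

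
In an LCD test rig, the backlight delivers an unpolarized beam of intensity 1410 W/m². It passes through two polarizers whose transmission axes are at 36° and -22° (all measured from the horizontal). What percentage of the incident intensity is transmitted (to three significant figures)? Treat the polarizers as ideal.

Unpolarized light through the first polarizer → I₁ = 1410 W/m²/2 = 705 W/m², polarized at 36°.
I₂ = I₁ · cos²(58°) = 705 · 0.2808 = 198 W/m².
That is 14.04% of the incident intensity.

≈ 14.0%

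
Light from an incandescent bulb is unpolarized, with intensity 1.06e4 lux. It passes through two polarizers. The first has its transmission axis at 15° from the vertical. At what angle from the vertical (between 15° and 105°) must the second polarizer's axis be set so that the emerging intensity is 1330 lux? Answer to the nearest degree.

Unpolarized light through the first polarizer → I₁ = ½ I₀, now polarized at 15°.
Target fraction: 1330 / 1.06e4 lux = 0.1255 of I₀.
Need I₂/I₀ = 0.1255, so cos²(θ − 15°) = 0.1255 / 0.5 = 0.2509.
θ − 15° = arccos(√0.2509) = 59.9°, giving θ ≈ 15 + 59.9 = 74.9°.

θ ≈ 75°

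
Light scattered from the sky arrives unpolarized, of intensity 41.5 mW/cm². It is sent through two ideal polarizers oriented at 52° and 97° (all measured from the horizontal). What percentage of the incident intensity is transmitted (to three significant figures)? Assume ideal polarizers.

≈ 25.0%

Unpolarized light through the first polarizer → I₁ = 41.5 mW/cm²/2 = 20.75 mW/cm², polarized at 52°.
I₂ = I₁ · cos²(45°) = 20.75 · 0.5 = 10.38 mW/cm².
That is 25% of the incident intensity.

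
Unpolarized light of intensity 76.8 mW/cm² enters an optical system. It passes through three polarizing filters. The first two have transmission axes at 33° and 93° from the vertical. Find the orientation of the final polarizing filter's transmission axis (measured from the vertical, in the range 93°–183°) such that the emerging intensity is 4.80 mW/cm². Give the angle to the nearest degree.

θ ≈ 138°

Unpolarized light through the first polarizer → I₁ = ½ I₀, now polarized at 33°.
I₂ = I₁ cos²(93° − 33°) = 0.5 I₀ · cos²(60°) = 0.125 I₀.
Target fraction: 4.80 / 76.8 mW/cm² = 0.0625 of I₀.
Need I₃/I₀ = 0.0625, so cos²(θ − 93°) = 0.0625 / 0.125 = 0.5.
θ − 93° = arccos(√0.5) = 45.0°, giving θ ≈ 93 + 45.0 = 138.0°.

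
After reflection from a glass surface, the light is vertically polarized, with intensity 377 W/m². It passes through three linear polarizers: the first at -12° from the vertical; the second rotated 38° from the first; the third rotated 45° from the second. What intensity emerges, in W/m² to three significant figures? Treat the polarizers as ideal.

I ≈ 112 W/m²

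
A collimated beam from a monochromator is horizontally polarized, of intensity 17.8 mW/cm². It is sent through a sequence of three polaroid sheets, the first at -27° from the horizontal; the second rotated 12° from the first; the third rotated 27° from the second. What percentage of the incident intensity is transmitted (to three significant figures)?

≈ 60.3%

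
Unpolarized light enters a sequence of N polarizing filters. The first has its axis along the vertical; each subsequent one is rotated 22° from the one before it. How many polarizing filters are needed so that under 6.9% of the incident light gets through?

First polarizer halves the unpolarized light: factor 1/2.
Each further stage multiplies by cos²(22°) = 0.8597.
After N polarizers: T = 0.5·0.8597^(N−1). Require T < 0.069 ⇒ N−1 > ln(0.069/0.5)/ln(0.8597) = 13.10, so N−1 ≥ 14 and N = 15.
Check: N=15 gives T = 0.0602 < 0.069; N=14 gives T = 0.07003.

N = 15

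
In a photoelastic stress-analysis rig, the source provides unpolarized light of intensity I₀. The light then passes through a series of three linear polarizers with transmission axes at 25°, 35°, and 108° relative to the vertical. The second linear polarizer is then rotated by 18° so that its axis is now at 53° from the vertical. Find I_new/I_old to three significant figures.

Before rotation:
Unpolarized light through the first polarizer → I₁ = ½ I₀, now polarized at 25°.
I₂ = I₁ cos²(35° − 25°) = 0.5 I₀ · cos²(10°) = 0.4849 I₀.
I₃ = I₂ cos²(108° − 35°) = 0.4849 I₀ · cos²(73°) = 0.04145 I₀.
After rotation:
Unpolarized light through the first polarizer → I₁ = ½ I₀, now polarized at 25°.
I₂ = I₁ cos²(53° − 25°) = 0.5 I₀ · cos²(28°) = 0.3898 I₀.
I₃ = I₂ cos²(108° − 53°) = 0.3898 I₀ · cos²(55°) = 0.1282 I₀.
Ratio = 0.1282 / 0.04145 = 3.094.

I_new/I_old ≈ 3.09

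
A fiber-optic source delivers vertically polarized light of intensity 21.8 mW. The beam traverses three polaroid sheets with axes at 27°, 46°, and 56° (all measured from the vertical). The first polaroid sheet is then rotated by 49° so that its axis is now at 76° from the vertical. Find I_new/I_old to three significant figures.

Before rotation:
By Malus's law, I₁ = I₀ cos²(27° − 0°) = I₀ cos²(27°) = 0.7939 I₀.
I₂ = I₁ cos²(46° − 27°) = 0.7939 I₀ · cos²(19°) = 0.7097 I₀.
I₃ = I₂ cos²(56° − 46°) = 0.7097 I₀ · cos²(10°) = 0.6883 I₀.
After rotation:
I₁ = I₀ cos²(76° − 0°) = I₀ cos²(76°) = 0.05853 I₀.
I₂ = I₁ cos²(46° − 76°) = 0.05853 I₀ · cos²(30°) = 0.04389 I₀.
I₃ = I₂ cos²(56° − 46°) = 0.04389 I₀ · cos²(10°) = 0.04257 I₀.
Ratio = 0.04257 / 0.6883 = 0.06185.

I_new/I_old ≈ 0.0618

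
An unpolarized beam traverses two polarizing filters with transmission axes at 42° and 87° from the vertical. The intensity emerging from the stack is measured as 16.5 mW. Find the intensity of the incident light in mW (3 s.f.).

I₀ ≈ 66.0 mW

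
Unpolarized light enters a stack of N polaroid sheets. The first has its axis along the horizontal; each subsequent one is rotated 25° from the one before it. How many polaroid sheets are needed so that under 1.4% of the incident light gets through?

N = 20

First polarizer halves the unpolarized light: factor 1/2.
Each further stage multiplies by cos²(25°) = 0.8214.
After N polarizers: T = 0.5·0.8214^(N−1). Require T < 0.014 ⇒ N−1 > ln(0.014/0.5)/ln(0.8214) = 18.17, so N−1 ≥ 19 and N = 20.
Check: N=20 gives T = 0.0119 < 0.014; N=19 gives T = 0.01448.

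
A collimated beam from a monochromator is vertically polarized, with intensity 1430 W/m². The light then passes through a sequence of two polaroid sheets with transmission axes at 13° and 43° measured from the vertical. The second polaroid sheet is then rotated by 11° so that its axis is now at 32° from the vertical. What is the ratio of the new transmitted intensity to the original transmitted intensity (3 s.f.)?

I_new/I_old ≈ 1.19

Before rotation:
I₁ = I₀ cos²(13° − 0°) = I₀ cos²(13°) = 0.9494 I₀.
I₂ = I₁ cos²(43° − 13°) = 0.9494 I₀ · cos²(30°) = 0.712 I₀.
After rotation:
I₁ = I₀ cos²(13° − 0°) = I₀ cos²(13°) = 0.9494 I₀.
I₂ = I₁ cos²(32° − 13°) = 0.9494 I₀ · cos²(19°) = 0.8488 I₀.
Ratio = 0.8488 / 0.712 = 1.192.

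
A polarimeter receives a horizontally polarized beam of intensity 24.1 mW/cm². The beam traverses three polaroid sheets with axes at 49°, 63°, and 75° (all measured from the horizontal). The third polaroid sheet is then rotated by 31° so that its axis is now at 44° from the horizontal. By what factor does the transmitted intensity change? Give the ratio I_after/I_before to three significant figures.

I_new/I_old ≈ 0.934

Before rotation:
I₁ = I₀ cos²(49° − 0°) = I₀ cos²(49°) = 0.4304 I₀.
I₂ = I₁ cos²(63° − 49°) = 0.4304 I₀ · cos²(14°) = 0.4052 I₀.
I₃ = I₂ cos²(75° − 63°) = 0.4052 I₀ · cos²(12°) = 0.3877 I₀.
After rotation:
I₁ = I₀ cos²(49° − 0°) = I₀ cos²(49°) = 0.4304 I₀.
I₂ = I₁ cos²(63° − 49°) = 0.4304 I₀ · cos²(14°) = 0.4052 I₀.
I₃ = I₂ cos²(44° − 63°) = 0.4052 I₀ · cos²(19°) = 0.3623 I₀.
Ratio = 0.3623 / 0.3877 = 0.9344.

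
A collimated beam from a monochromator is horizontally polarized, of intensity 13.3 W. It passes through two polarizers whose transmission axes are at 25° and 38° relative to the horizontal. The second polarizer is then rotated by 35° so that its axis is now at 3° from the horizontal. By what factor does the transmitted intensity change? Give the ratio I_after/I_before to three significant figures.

Before rotation:
By Malus's law, I₁ = I₀ cos²(25° − 0°) = I₀ cos²(25°) = 0.8214 I₀.
I₂ = I₁ cos²(38° − 25°) = 0.8214 I₀ · cos²(13°) = 0.7798 I₀.
After rotation:
I₁ = I₀ cos²(25° − 0°) = I₀ cos²(25°) = 0.8214 I₀.
I₂ = I₁ cos²(3° − 25°) = 0.8214 I₀ · cos²(22°) = 0.7061 I₀.
Ratio = 0.7061 / 0.7798 = 0.9055.

I_new/I_old ≈ 0.905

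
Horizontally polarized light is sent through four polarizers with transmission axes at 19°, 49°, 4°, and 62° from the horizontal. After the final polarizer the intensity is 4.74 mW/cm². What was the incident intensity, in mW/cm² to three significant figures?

By Malus's law, I₁ = I₀ cos²(19° − 0°) = I₀ cos²(19°) = 0.894 I₀.
I₂ = I₁ cos²(49° − 19°) = 0.894 I₀ · cos²(30°) = 0.6705 I₀.
I₃ = I₂ cos²(4° − 49°) = 0.6705 I₀ · cos²(45°) = 0.3353 I₀.
I₄ = I₃ cos²(62° − 4°) = 0.3353 I₀ · cos²(58°) = 0.09414 I₀.
So 4.74 mW/cm² = 0.09414 I₀, giving I₀ = 4.74/0.09414 = 50.35 mW/cm².

I₀ ≈ 50.3 mW/cm²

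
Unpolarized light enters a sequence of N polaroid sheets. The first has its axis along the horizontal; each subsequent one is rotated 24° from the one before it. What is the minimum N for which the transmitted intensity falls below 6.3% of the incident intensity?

First polarizer halves the unpolarized light: factor 1/2.
Each further stage multiplies by cos²(24°) = 0.8346.
After N polarizers: T = 0.5·0.8346^(N−1). Require T < 0.063 ⇒ N−1 > ln(0.063/0.5)/ln(0.8346) = 11.45, so N−1 ≥ 12 and N = 13.
Check: N=13 gives T = 0.05708 < 0.063; N=12 gives T = 0.0684.

N = 13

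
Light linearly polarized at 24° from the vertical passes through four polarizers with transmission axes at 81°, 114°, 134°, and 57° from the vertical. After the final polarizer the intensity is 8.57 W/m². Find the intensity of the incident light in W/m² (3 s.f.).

I₀ ≈ 919 W/m²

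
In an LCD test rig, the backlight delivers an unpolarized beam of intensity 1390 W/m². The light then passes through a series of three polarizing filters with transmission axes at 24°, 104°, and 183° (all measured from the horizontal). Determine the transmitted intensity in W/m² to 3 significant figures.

I ≈ 0.763 W/m²

Unpolarized light through the first polarizer → I₁ = 1390 W/m²/2 = 695 W/m², polarized at 24°.
I₂ = I₁ · cos²(80°) = 695 · 0.03015 = 20.96 W/m².
I₃ = I₂ · cos²(79°) = 20.96 · 0.03641 = 0.763 W/m².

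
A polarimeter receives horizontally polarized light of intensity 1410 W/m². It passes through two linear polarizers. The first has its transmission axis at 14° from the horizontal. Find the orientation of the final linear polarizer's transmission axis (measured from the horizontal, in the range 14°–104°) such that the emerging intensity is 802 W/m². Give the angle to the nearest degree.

θ ≈ 53°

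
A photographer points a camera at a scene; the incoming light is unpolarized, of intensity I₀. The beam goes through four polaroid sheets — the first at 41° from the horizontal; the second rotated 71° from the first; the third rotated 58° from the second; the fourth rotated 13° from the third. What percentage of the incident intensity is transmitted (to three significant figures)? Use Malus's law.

≈ 1.41%

Unpolarized light through the first polarizer → I₁ = ½ I₀, now polarized at 41°.
I₂ = I₁ cos²(71°) = 0.5 · 0.106 I₀ = 0.053 I₀.
I₃ = I₂ cos²(58°) = 0.053 · 0.2808 I₀ = 0.01488 I₀.
I₄ = I₃ cos²(13°) = 0.01488 · 0.9494 I₀ = 0.01413 I₀.
That is 1.413% of the incident intensity.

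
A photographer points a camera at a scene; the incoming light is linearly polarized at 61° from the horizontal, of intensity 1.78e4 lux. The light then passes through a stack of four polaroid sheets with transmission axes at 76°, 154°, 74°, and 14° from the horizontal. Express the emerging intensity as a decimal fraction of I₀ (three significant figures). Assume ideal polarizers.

By Malus's law, I₁ = 1.78e4 lux · cos²(15°) = 1.661e+04 lux.
I₂ = I₁ · cos²(78°) = 1.661e+04 · 0.04323 = 717.9 lux.
I₃ = I₂ · cos²(80°) = 717.9 · 0.03015 = 21.65 lux.
I₄ = I₃ · cos²(60°) = 21.65 · 0.25 = 5.412 lux.
Transmitted fraction = 0.000304.

I/I₀ ≈ 0.000304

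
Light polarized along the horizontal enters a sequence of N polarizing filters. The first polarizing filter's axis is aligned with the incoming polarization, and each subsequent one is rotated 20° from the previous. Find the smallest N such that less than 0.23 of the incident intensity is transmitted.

First polarizer is aligned with the polarization: full transmission.
Each further stage multiplies by cos²(20°) = 0.883.
After N polarizers: T = 0.883^(N−1). Require T < 0.23 ⇒ N−1 > ln(0.23)/ln(0.883) = 11.81, so N−1 ≥ 12 and N = 13.
Check: N=13 gives T = 0.2247 < 0.23; N=12 gives T = 0.2545.

N = 13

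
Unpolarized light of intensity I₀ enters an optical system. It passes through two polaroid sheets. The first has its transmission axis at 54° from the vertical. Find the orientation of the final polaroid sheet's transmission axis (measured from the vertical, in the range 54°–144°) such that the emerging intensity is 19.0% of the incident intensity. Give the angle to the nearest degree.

Unpolarized light through the first polarizer → I₁ = ½ I₀, now polarized at 54°.
Need I₂/I₀ = 0.19, so cos²(θ − 54°) = 0.19 / 0.5 = 0.38.
θ − 54° = arccos(√0.38) = 51.9°, giving θ ≈ 54 + 51.9 = 105.9°.

θ ≈ 106°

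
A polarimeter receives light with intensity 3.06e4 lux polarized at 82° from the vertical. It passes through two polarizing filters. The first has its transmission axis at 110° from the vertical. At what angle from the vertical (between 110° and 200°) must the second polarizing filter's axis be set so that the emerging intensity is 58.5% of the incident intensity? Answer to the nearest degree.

θ ≈ 140°

By Malus's law, I₁ = I₀ cos²(110° − 82°) = I₀ cos²(28°) = 0.7796 I₀.
Need I₂/I₀ = 0.585, so cos²(θ − 110°) = 0.585 / 0.7796 = 0.7504.
θ − 110° = arccos(√0.7504) = 30.0°, giving θ ≈ 110 + 30.0 = 140.0°.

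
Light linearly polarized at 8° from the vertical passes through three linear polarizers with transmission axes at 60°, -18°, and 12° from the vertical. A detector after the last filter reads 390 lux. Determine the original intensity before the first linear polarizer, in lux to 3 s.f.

I₁ = I₀ cos²(60° − 8°) = I₀ cos²(52°) = 0.379 I₀.
I₂ = I₁ cos²(-18° − 60°) = 0.379 I₀ · cos²(78°) = 0.01638 I₀.
I₃ = I₂ cos²(12° + 18°) = 0.01638 I₀ · cos²(30°) = 0.01229 I₀.
So 390 lux = 0.01229 I₀, giving I₀ = 390/0.01229 = 3.174e+04 lux.

I₀ ≈ 3.17e4 lux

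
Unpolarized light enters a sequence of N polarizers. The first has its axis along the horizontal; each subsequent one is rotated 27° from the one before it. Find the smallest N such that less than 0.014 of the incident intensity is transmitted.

N = 17

First polarizer halves the unpolarized light: factor 1/2.
Each further stage multiplies by cos²(27°) = 0.7939.
After N polarizers: T = 0.5·0.7939^(N−1). Require T < 0.014 ⇒ N−1 > ln(0.014/0.5)/ln(0.7939) = 15.49, so N−1 ≥ 16 and N = 17.
Check: N=17 gives T = 0.01245 < 0.014; N=16 gives T = 0.01568.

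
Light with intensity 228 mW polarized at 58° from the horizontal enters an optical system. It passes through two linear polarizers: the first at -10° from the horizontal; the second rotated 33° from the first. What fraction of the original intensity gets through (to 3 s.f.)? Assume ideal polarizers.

I/I₀ ≈ 0.0987

I₁ = 228 mW · cos²(68°) = 32 mW.
I₂ = I₁ · cos²(33°) = 32 · 0.7034 = 22.5 mW.
Transmitted fraction = 0.0987.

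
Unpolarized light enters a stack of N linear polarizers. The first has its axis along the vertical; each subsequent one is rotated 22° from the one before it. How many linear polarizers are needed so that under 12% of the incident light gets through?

N = 11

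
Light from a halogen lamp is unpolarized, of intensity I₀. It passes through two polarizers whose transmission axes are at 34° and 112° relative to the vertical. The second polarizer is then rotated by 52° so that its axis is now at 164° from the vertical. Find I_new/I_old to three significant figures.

Before rotation:
Unpolarized light through the first polarizer → I₁ = ½ I₀, now polarized at 34°.
I₂ = I₁ cos²(112° − 34°) = 0.5 I₀ · cos²(78°) = 0.02161 I₀.
After rotation:
Unpolarized light through the first polarizer → I₁ = ½ I₀, now polarized at 34°.
Angle between axes 1 and 2: 50°. I₂ = 0.5 I₀ · cos²(50°) = 0.2066 I₀.
Ratio = 0.2066 / 0.02161 = 9.558.

I_new/I_old ≈ 9.56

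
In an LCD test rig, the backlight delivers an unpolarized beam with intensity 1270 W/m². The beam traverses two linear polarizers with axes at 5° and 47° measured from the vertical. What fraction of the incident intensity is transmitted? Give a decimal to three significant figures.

I/I₀ ≈ 0.276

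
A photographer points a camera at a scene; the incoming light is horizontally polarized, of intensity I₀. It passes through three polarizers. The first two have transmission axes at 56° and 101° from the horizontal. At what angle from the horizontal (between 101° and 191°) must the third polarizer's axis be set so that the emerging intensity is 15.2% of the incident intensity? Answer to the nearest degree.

I₁ = I₀ cos²(56° − 0°) = I₀ cos²(56°) = 0.3127 I₀.
I₂ = I₁ cos²(101° − 56°) = 0.3127 I₀ · cos²(45°) = 0.1563 I₀.
Need I₃/I₀ = 0.152, so cos²(θ − 101°) = 0.152 / 0.1563 = 0.9722.
θ − 101° = arccos(√0.9722) = 9.6°, giving θ ≈ 101 + 9.6 = 110.6°.

θ ≈ 111°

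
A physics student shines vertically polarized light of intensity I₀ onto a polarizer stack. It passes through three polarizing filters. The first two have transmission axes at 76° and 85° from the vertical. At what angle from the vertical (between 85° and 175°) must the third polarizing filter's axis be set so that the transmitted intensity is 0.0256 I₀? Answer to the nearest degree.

By Malus's law, I₁ = I₀ cos²(76° − 0°) = I₀ cos²(76°) = 0.05853 I₀.
I₂ = I₁ cos²(85° − 76°) = 0.05853 I₀ · cos²(9°) = 0.05709 I₀.
Need I₃/I₀ = 0.0256, so cos²(θ − 85°) = 0.0256 / 0.05709 = 0.4484.
θ − 85° = arccos(√0.4484) = 48.0°, giving θ ≈ 85 + 48.0 = 133.0°.

θ ≈ 133°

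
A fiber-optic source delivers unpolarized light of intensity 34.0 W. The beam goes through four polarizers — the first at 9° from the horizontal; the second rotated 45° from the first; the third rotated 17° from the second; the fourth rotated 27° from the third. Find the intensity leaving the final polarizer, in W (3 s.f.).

Unpolarized light through the first polarizer → I₁ = 34.0 W/2 = 17 W, polarized at 9°.
I₂ = I₁ · cos²(45°) = 17 · 0.5 = 8.5 W.
I₃ = I₂ · cos²(17°) = 8.5 · 0.9145 = 7.773 W.
I₄ = I₃ · cos²(27°) = 7.773 · 0.7939 = 6.171 W.

I ≈ 6.17 W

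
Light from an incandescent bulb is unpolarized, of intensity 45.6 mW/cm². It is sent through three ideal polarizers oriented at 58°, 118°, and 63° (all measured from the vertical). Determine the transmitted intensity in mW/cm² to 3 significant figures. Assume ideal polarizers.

Unpolarized light through the first polarizer → I₁ = 45.6 mW/cm²/2 = 22.8 mW/cm², polarized at 58°.
I₂ = I₁ · cos²(60°) = 22.8 · 0.25 = 5.7 mW/cm².
I₃ = I₂ · cos²(55°) = 5.7 · 0.329 = 1.875 mW/cm².

I ≈ 1.88 mW/cm²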